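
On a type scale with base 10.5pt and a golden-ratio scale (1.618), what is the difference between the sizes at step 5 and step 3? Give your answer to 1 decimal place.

Step 3: 10.5 × 1.618³ = 44.476pt
Step 5: 10.5 × 1.618⁵ = 116.435pt
Difference: 116.435 − 44.476 = 71.959pt

72.0pt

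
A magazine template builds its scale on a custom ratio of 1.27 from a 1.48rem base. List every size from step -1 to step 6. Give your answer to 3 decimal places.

Step -1: 1.48 ÷ 1.27 = 1.165
Step 0: 1.48rem
Step 1: 1.48 × 1.27 = 1.880
Step 2: 1.48 × 1.27² = 2.387
Step 3: 1.48 × 1.27³ = 3.032
Step 4: 1.48 × 1.27⁴ = 3.850
Step 5: 1.48 × 1.27⁵ = 4.890
Step 6: 1.48 × 1.27⁶ = 6.210

1.165rem, 1.480rem, 1.880rem, 2.387rem, 3.032rem, 3.850rem, 4.890rem, 6.210rem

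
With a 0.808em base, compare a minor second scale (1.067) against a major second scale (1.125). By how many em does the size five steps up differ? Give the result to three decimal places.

Minor second: 0.808 × 1.067⁵ = 1.11746em
Major second: 0.808 × 1.125⁵ = 1.45604em
Difference: 1.45604 − 1.11746 = 0.33858em

0.339em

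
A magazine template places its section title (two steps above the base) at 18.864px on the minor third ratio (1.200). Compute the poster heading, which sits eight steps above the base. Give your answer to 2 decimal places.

56.33px

18.864 × 1.200⁶ = 18.864 × 2.98598 ≈ 56.328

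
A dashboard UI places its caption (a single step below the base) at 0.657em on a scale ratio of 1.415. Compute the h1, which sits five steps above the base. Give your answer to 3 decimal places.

5.274em

0.657 × 1.415⁶ = 0.657 × 8.02673 ≈ 5.274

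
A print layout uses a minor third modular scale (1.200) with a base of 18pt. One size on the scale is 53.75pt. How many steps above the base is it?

6

1.200ⁿ = 53.75 / 18 = 2.9861
n = ln(2.9861) / ln(1.200) = 1.0940 / 0.1823 ≈ 6.00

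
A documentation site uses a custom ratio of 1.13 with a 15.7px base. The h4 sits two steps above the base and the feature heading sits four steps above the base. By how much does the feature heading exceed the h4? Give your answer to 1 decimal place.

Step 2: 15.7 × 1.13² = 20.047px
Step 4: 15.7 × 1.13⁴ = 25.598px
Difference: 25.598 − 20.047 = 5.551px

5.6px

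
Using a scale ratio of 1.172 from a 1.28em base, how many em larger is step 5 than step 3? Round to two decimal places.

0.77em

Step 3: 1.28 × 1.172³ = 2.0606em
Step 5: 1.28 × 1.172⁵ = 2.8304em
Difference: 2.8304 − 2.0606 = 0.7698em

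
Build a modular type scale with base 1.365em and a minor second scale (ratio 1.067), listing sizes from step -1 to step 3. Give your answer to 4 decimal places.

1.2793em, 1.3650em, 1.4565em, 1.5540em, 1.6582em

Step -1: 1.365 ÷ 1.067 = 1.2793
Step 0: 1.365em
Step 1: 1.365 × 1.067 = 1.4565
Step 2: 1.365 × 1.067² = 1.5540
Step 3: 1.365 × 1.067³ = 1.6582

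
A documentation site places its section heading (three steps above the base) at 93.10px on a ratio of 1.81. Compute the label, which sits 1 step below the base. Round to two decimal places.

The gap is -1 − (3) = -4 steps, so the factor is 1.81^-4.
93.10 ÷ 1.81⁴ = 93.10 ÷ 10.73283 ≈ 8.674

8.67px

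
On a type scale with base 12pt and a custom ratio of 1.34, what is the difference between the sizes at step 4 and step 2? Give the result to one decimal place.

Step 2: 12.0 × 1.34² = 21.547pt
Step 4: 12.0 × 1.34⁴ = 38.690pt
Difference: 38.690 − 21.547 = 17.143pt

17.1pt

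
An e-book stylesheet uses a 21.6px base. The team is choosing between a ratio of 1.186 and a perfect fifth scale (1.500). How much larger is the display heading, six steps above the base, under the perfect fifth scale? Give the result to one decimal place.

At 1.186: 21.6 × 1.186⁶ = 60.112px
Perfect fifth: 21.6 × 1.500⁶ = 246.038px
Difference: 246.038 − 60.112 = 185.926px

185.9px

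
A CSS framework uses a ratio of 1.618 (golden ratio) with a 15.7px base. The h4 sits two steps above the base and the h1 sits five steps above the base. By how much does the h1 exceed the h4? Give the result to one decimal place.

Step 2: 15.7 × 1.618² = 41.101px
Step 5: 15.7 × 1.618⁵ = 174.097px
Difference: 174.097 − 41.101 = 132.996px

133.0px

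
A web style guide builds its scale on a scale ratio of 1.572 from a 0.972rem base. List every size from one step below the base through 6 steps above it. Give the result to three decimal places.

Step -1: 0.972 ÷ 1.572 = 0.618
Step 0: 0.972rem
Step 1: 0.972 × 1.572 = 1.528
Step 2: 0.972 × 1.572² = 2.402
Step 3: 0.972 × 1.572³ = 3.776
Step 4: 0.972 × 1.572⁴ = 5.936
Step 5: 0.972 × 1.572⁵ = 9.331
Step 6: 0.972 × 1.572⁶ = 14.668

0.618rem, 0.972rem, 1.528rem, 2.402rem, 3.776rem, 5.936rem, 9.331rem, 14.668rem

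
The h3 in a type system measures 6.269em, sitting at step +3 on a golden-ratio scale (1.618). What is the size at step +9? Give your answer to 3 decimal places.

112.478em

The gap is 9 − (3) = 6 steps, so the factor is 1.618^6.
6.269 × 1.618⁶ = 6.269 × 17.94201 ≈ 112.478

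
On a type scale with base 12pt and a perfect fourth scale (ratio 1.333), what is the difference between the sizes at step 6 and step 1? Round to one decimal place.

Step 1: 12.0 × 1.333 = 15.996pt
Step 6: 12.0 × 1.333⁶ = 67.323pt
Difference: 67.323 − 15.996 = 51.327pt

51.3pt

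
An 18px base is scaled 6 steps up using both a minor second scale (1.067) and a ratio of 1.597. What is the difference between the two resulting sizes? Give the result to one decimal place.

272.0px

Minor second: 18.0 × 1.067⁶ = 26.562px
At 1.597: 18.0 × 1.597⁶ = 298.608px
Difference: 298.608 − 26.562 = 272.046px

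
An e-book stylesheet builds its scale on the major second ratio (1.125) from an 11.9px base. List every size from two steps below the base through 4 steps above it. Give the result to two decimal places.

Step -2: 11.9 ÷ 1.125² = 9.40
Step -1: 11.9 ÷ 1.125 = 10.58
Step 0: 11.9px
Step 1: 11.9 × 1.125 = 13.39
Step 2: 11.9 × 1.125² = 15.06
Step 3: 11.9 × 1.125³ = 16.94
Step 4: 11.9 × 1.125⁴ = 19.06

9.40px, 10.58px, 11.90px, 13.39px, 15.06px, 16.94px, 19.06px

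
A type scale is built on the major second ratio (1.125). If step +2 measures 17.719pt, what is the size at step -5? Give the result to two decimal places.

The gap is -5 − (2) = -7 steps, so the factor is 1.125^-7.
17.719 ÷ 1.125⁷ = 17.719 ÷ 2.28070 ≈ 7.769

7.77pt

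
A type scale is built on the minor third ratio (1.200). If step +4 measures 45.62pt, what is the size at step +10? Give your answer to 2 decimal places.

136.22pt

45.62 × 1.200⁶ = 45.62 × 2.98598 ≈ 136.221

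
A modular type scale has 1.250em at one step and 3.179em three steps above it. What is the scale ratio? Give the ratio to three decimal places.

1.365

The ratio satisfies 1.250 × r³ = 3.179, so r = (3.179 / 1.250)^(1/3).
r = 2.5432^(1/3) ≈ 1.3650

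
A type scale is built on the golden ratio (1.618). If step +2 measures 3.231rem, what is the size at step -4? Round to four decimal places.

The gap is -4 − (2) = -6 steps, so the factor is 1.618^-6.
3.231 ÷ 1.618⁶ = 3.231 ÷ 17.94201 ≈ 0.1801

0.1801rem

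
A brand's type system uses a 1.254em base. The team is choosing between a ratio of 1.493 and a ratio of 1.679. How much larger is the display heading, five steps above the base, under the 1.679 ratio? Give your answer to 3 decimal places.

At 1.493: 1.254 × 1.493⁵ = 9.30243em
At 1.679: 1.254 × 1.679⁵ = 16.73212em
Difference: 16.73212 − 9.30243 = 7.42969em

7.430em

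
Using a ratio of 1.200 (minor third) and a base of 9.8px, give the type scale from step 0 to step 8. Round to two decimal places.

Step 0: 9.8px
Step 1: 9.8 × 1.200 = 11.76
Step 2: 9.8 × 1.200² = 14.11
Step 3: 9.8 × 1.200³ = 16.93
Step 4: 9.8 × 1.200⁴ = 20.32
Step 5: 9.8 × 1.200⁵ = 24.39
Step 6: 9.8 × 1.200⁶ = 29.26
Step 7: 9.8 × 1.200⁷ = 35.12
Step 8: 9.8 × 1.200⁸ = 42.14

9.80px, 11.76px, 14.11px, 16.93px, 20.32px, 24.39px, 29.26px, 35.12px, 42.14px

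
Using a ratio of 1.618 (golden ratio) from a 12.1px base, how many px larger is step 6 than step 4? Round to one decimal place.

134.2px

Step 4: 12.1 × 1.618⁴ = 82.928px
Step 6: 12.1 × 1.618⁶ = 217.098px
Difference: 217.098 − 82.928 = 134.170px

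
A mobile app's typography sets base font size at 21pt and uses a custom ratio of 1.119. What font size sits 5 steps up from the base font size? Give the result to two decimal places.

Each step on a modular scale multiplies by the ratio, so the size n steps from the base is base × ratioⁿ.
21.0 × 1.119⁵ = 21.0 × 1.75449 ≈ 36.84

36.84pt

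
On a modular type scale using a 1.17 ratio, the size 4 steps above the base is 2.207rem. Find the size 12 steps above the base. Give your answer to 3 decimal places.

7.750rem

The gap is 12 − (4) = 8 steps, so the factor is 1.17^8.
2.207 × 1.17⁸ = 2.207 × 3.51145 ≈ 7.750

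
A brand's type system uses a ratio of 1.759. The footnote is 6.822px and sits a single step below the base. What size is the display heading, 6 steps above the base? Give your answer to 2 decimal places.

The gap is 6 − (-1) = 7 steps, so the factor is 1.759^7.
6.822 × 1.759⁷ = 6.822 × 52.10278 ≈ 355.445

355.45px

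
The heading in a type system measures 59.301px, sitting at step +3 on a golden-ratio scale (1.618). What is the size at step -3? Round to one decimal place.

59.301 ÷ 1.618⁶ = 59.301 ÷ 17.94201 ≈ 3.305

3.3px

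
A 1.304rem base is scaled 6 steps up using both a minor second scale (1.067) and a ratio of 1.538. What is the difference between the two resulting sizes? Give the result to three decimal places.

15.335rem

Minor second: 1.304 × 1.067⁶ = 1.92426rem
At 1.538: 1.304 × 1.538⁶ = 17.25900rem
Difference: 17.25900 − 1.92426 = 15.33474rem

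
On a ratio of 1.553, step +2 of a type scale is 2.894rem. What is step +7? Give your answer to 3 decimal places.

26.143rem

The gap is 7 − (2) = 5 steps, so the factor is 1.553^5.
2.894 × 1.553⁵ = 2.894 × 9.03353 ≈ 26.143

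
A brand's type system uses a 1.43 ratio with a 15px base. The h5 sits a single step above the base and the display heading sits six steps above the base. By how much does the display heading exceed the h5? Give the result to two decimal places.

Step 1: 15.0 × 1.43 = 21.4500px
Step 6: 15.0 × 1.43⁶ = 128.2648px
Difference: 128.2648 − 21.4500 = 106.8148px

106.81px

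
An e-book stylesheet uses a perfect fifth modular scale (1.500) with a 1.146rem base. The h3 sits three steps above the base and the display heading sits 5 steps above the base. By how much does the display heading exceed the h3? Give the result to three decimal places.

4.835rem

Step 3: 1.146 × 1.500³ = 3.86775rem
Step 5: 1.146 × 1.500⁵ = 8.70244rem
Difference: 8.70244 − 3.86775 = 4.83469rem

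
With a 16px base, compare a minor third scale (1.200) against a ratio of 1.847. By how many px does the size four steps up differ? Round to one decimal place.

153.0px

Minor third: 16.0 × 1.200⁴ = 33.178px
At 1.847: 16.0 × 1.847⁴ = 186.203px
Difference: 186.203 − 33.178 = 153.025px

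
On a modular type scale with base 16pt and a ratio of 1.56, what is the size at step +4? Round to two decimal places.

Each step on a modular scale multiplies by the ratio, so the size n steps from the base is base × ratioⁿ.
16.0 × 1.56⁴ = 16.0 × 5.92241 ≈ 94.76

94.76pt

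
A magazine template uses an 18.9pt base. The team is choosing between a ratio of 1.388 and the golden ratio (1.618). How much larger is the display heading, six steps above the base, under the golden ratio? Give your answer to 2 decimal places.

At 1.388: 18.9 × 1.388⁶ = 135.1446pt
Golden ratio: 18.9 × 1.618⁶ = 339.1040pt
Difference: 339.1040 − 135.1446 = 203.9594pt

203.96pt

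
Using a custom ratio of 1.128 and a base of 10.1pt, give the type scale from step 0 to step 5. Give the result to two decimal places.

10.10pt, 11.39pt, 12.85pt, 14.50pt, 16.35pt, 18.44pt

Step 0: 10.1pt
Step 1: 10.1 × 1.128 = 11.39
Step 2: 10.1 × 1.128² = 12.85
Step 3: 10.1 × 1.128³ = 14.50
Step 4: 10.1 × 1.128⁴ = 16.35
Step 5: 10.1 × 1.128⁵ = 18.44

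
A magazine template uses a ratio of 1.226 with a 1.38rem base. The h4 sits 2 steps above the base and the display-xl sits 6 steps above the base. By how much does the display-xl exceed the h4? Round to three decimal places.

2.612rem

Step 2: 1.38 × 1.226² = 2.07424rem
Step 6: 1.38 × 1.226⁶ = 4.68621rem
Difference: 4.68621 − 2.07424 = 2.61197rem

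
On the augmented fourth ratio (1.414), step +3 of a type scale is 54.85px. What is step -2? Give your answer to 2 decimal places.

9.70px

Moving from step +3 to step -2 is 5 steps down, so divide by r⁵.
54.85 ÷ 1.414⁵ = 54.85 ÷ 5.65258 ≈ 9.704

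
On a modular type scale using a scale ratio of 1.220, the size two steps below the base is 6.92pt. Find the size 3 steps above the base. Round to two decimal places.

18.70pt

6.92 × 1.220⁵ = 6.92 × 2.70271 ≈ 18.703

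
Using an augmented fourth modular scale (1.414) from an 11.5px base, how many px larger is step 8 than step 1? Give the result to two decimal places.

167.52px

Step 1: 11.5 × 1.414 = 16.2610px
Step 8: 11.5 × 1.414⁸ = 183.7778px
Difference: 183.7778 − 16.2610 = 167.5168px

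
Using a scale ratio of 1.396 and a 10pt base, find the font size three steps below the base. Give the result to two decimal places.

Every step multiplies by the scale ratio.
10.0 ÷ 1.396³ = 10.0 ÷ 2.72055 ≈ 3.68

3.68pt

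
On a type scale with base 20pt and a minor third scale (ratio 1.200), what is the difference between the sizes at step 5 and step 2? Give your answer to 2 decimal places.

Step 2: 20.0 × 1.200² = 28.8000pt
Step 5: 20.0 × 1.200⁵ = 49.7664pt
Difference: 49.7664 − 28.8000 = 20.9664pt

20.97pt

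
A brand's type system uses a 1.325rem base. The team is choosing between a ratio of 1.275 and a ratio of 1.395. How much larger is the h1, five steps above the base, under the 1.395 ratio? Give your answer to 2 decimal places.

At 1.275: 1.325 × 1.275⁵ = 4.4644rem
At 1.395: 1.325 × 1.395⁵ = 6.9998rem
Difference: 6.9998 − 4.4644 = 2.5354rem

2.54rem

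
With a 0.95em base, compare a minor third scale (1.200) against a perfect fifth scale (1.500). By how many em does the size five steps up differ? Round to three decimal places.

4.850em

Minor third: 0.95 × 1.200⁵ = 2.36390em
Perfect fifth: 0.95 × 1.500⁵ = 7.21406em
Difference: 7.21406 − 2.36390 = 4.85016em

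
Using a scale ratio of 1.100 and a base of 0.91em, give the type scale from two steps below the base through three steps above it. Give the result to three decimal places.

Step -2: 0.91 ÷ 1.100² = 0.752
Step -1: 0.91 ÷ 1.100 = 0.827
Step 0: 0.91em
Step 1: 0.91 × 1.100 = 1.001
Step 2: 0.91 × 1.100² = 1.101
Step 3: 0.91 × 1.100³ = 1.211

0.752em, 0.827em, 0.910em, 1.001em, 1.101em, 1.211em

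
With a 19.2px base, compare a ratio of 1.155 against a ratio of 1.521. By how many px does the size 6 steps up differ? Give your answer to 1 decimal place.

At 1.155: 19.2 × 1.155⁶ = 45.582px
At 1.521: 19.2 × 1.521⁶ = 237.726px
Difference: 237.726 − 45.582 = 192.144px

192.1px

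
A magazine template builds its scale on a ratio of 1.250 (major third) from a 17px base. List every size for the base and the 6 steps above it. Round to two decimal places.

17.00px, 21.25px, 26.56px, 33.20px, 41.50px, 51.88px, 64.85px

Step 0: 17px
Step 1: 17.0 × 1.250 = 21.25
Step 2: 17.0 × 1.250² = 26.56
Step 3: 17.0 × 1.250³ = 33.20
Step 4: 17.0 × 1.250⁴ = 41.50
Step 5: 17.0 × 1.250⁵ = 51.88
Step 6: 17.0 × 1.250⁶ = 64.85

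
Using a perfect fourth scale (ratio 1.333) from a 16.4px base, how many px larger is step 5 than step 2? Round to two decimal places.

Step 2: 16.4 × 1.333² = 29.1410px
Step 5: 16.4 × 1.333⁵ = 69.0231px
Difference: 69.0231 − 29.1410 = 39.8821px

39.88px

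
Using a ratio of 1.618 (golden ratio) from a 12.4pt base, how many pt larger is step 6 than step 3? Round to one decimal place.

Step 3: 12.4 × 1.618³ = 52.524pt
Step 6: 12.4 × 1.618⁶ = 222.481pt
Difference: 222.481 − 52.524 = 169.957pt

170.0pt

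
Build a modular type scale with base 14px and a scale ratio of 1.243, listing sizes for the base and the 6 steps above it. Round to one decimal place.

Step 0: 14px
Step 1: 14.0 × 1.243 = 17.4
Step 2: 14.0 × 1.243² = 21.6
Step 3: 14.0 × 1.243³ = 26.9
Step 4: 14.0 × 1.243⁴ = 33.4
Step 5: 14.0 × 1.243⁵ = 41.5
Step 6: 14.0 × 1.243⁶ = 51.6

14.0px, 17.4px, 21.6px, 26.9px, 33.4px, 41.5px, 51.6px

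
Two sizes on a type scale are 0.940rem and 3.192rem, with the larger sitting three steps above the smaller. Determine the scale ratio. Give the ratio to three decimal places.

r³ = 3.192 / 0.940, so r = (3.192/0.940)^(1/3).
r = 3.3957^(1/3) ≈ 1.5031

1.503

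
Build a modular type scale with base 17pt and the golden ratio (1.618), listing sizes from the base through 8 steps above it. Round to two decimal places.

Step 0: 17pt
Step 1: 17.0 × 1.618 = 27.51
Step 2: 17.0 × 1.618² = 44.50
Step 3: 17.0 × 1.618³ = 72.01
Step 4: 17.0 × 1.618⁴ = 116.51
Step 5: 17.0 × 1.618⁵ = 188.51
Step 6: 17.0 × 1.618⁶ = 305.01
Step 7: 17.0 × 1.618⁷ = 493.51
Step 8: 17.0 × 1.618⁸ = 798.50

17.00pt, 27.51pt, 44.50pt, 72.01pt, 116.51pt, 188.51pt, 305.01pt, 493.51pt, 798.50pt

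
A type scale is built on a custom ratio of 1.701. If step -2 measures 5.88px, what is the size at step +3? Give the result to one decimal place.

5.88 × 1.701⁵ = 5.88 × 14.24038 ≈ 83.733

83.7px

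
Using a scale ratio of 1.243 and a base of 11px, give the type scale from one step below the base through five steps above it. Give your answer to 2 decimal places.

8.85px, 11.00px, 13.67px, 17.00px, 21.13px, 26.26px, 32.64px

Step -1: 11.0 ÷ 1.243 = 8.85
Step 0: 11px
Step 1: 11.0 × 1.243 = 13.67
Step 2: 11.0 × 1.243² = 17.00
Step 3: 11.0 × 1.243³ = 21.13
Step 4: 11.0 × 1.243⁴ = 26.26
Step 5: 11.0 × 1.243⁵ = 32.64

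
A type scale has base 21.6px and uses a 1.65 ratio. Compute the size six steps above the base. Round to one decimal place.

435.9px

Every step multiplies by the scale ratio.
21.6 × 1.65⁶ = 21.6 × 20.17919 ≈ 435.87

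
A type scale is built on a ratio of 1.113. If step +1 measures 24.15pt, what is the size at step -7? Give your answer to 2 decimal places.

24.15 ÷ 1.113⁸ = 24.15 ÷ 2.35484 ≈ 10.255

10.26pt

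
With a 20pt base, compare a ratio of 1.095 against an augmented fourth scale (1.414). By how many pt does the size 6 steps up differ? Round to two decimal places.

125.38pt

At 1.095: 20.0 × 1.095⁶ = 34.4758pt
Augmented fourth: 20.0 × 1.414⁶ = 159.8551pt
Difference: 159.8551 − 34.4758 = 125.3793pt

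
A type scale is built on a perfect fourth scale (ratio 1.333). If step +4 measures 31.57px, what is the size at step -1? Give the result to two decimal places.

31.57 ÷ 1.333⁵ = 31.57 ÷ 4.20873 ≈ 7.501

7.50px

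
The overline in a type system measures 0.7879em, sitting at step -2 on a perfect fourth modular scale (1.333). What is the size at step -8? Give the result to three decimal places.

0.7879 ÷ 1.333⁶ = 0.7879 ÷ 5.61023 ≈ 0.140

0.140em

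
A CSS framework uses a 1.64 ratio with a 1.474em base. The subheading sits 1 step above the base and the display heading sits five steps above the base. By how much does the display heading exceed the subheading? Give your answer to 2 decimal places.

Step 1: 1.474 × 1.64 = 2.4174em
Step 5: 1.474 × 1.64⁵ = 17.4871em
Difference: 17.4871 − 2.4174 = 15.0697em

15.07em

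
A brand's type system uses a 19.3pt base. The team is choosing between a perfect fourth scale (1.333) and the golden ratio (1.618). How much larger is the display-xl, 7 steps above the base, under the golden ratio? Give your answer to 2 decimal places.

415.95pt

Perfect fourth: 19.3 × 1.333⁷ = 144.3339pt
Golden ratio: 19.3 × 1.618⁷ = 560.2823pt
Difference: 560.2823 − 144.3339 = 415.9484pt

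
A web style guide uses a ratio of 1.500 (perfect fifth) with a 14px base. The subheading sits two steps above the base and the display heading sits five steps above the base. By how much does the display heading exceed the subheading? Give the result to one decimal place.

Step 2: 14.0 × 1.500² = 31.500px
Step 5: 14.0 × 1.500⁵ = 106.312px
Difference: 106.312 − 31.500 = 74.812px

74.8px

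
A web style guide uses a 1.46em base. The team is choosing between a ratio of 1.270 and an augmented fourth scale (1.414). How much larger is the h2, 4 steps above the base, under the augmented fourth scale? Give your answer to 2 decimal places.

At 1.270: 1.46 × 1.270⁴ = 3.7981em
Augmented fourth: 1.46 × 1.414⁴ = 5.8365em
Difference: 5.8365 − 3.7981 = 2.0384em

2.04em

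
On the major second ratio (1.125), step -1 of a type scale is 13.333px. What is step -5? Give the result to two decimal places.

8.32px

Moving from step -1 to step -5 is 4 steps down, so divide by r⁴.
13.333 ÷ 1.125⁴ = 13.333 ÷ 1.60181 ≈ 8.324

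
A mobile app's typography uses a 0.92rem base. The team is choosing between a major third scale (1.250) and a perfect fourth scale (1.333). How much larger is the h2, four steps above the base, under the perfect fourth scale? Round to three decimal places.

Major third: 0.92 × 1.250⁴ = 2.24609rem
Perfect fourth: 0.92 × 1.333⁴ = 2.90475rem
Difference: 2.90475 − 2.24609 = 0.65866rem

0.659rem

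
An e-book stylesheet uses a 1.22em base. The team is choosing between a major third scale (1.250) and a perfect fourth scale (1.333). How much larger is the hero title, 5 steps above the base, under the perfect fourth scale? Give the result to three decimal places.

1.412em

Major third: 1.22 × 1.250⁵ = 3.72314em
Perfect fourth: 1.22 × 1.333⁵ = 5.13465em
Difference: 5.13465 − 3.72314 = 1.41151em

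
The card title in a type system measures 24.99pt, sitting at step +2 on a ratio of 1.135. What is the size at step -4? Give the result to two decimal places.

11.69pt

Moving from step +2 to step -4 is 6 steps down, so divide by r⁶.
24.99 ÷ 1.135⁶ = 24.99 ÷ 2.13784 ≈ 11.689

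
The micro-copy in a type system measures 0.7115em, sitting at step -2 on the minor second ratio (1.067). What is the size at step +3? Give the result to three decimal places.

0.984em

Moving from step -2 to step +3 is 5 steps up, so multiply by r⁵.
0.7115 × 1.067⁵ = 0.7115 × 1.38300 ≈ 0.984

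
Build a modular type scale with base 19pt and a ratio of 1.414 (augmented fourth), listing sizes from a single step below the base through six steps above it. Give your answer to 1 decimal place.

13.4pt, 19.0pt, 26.9pt, 38.0pt, 53.7pt, 76.0pt, 107.4pt, 151.9pt

Step -1: 19.0 ÷ 1.414 = 13.4
Step 0: 19pt
Step 1: 19.0 × 1.414 = 26.9
Step 2: 19.0 × 1.414² = 38.0
Step 3: 19.0 × 1.414³ = 53.7
Step 4: 19.0 × 1.414⁴ = 76.0
Step 5: 19.0 × 1.414⁵ = 107.4
Step 6: 19.0 × 1.414⁶ = 151.9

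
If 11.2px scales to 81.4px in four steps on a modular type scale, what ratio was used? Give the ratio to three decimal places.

1.642

r⁴ = 81.4 / 11.2, so r = (81.4/11.2)^(1/4).
r = 7.2679^(1/4) ≈ 1.6419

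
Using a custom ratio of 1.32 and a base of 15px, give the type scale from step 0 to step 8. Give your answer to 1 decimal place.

Step 0: 15px
Step 1: 15.0 × 1.32 = 19.8
Step 2: 15.0 × 1.32² = 26.1
Step 3: 15.0 × 1.32³ = 34.5
Step 4: 15.0 × 1.32⁴ = 45.5
Step 5: 15.0 × 1.32⁵ = 60.1
Step 6: 15.0 × 1.32⁶ = 79.3
Step 7: 15.0 × 1.32⁷ = 104.7
Step 8: 15.0 × 1.32⁸ = 138.3

15.0px, 19.8px, 26.1px, 34.5px, 45.5px, 60.1px, 79.3px, 104.7px, 138.3px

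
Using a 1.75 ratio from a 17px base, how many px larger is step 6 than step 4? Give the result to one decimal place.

Step 4: 17.0 × 1.75⁴ = 159.441px
Step 6: 17.0 × 1.75⁶ = 488.289px
Difference: 488.289 − 159.441 = 328.848px

328.8px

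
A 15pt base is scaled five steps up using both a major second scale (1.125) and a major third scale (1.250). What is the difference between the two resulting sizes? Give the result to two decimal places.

Major second: 15.0 × 1.125⁵ = 27.0305pt
Major third: 15.0 × 1.250⁵ = 45.7764pt
Difference: 45.7764 − 27.0305 = 18.7459pt

18.75pt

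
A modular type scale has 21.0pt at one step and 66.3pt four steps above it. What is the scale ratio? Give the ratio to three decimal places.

The ratio satisfies 21.0 × r⁴ = 66.3, so r = (66.3 / 21.0)^(1/4).
r = 3.1571^(1/4) ≈ 1.3330

1.333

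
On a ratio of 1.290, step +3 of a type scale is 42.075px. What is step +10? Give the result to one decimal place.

Moving from step +3 to step +10 is 7 steps up, so multiply by r⁷.
42.075 × 1.290⁷ = 42.075 × 5.94467 ≈ 250.122

250.1px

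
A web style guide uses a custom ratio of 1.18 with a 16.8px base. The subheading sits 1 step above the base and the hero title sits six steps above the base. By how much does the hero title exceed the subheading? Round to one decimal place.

25.5px

Step 1: 16.8 × 1.18 = 19.824px
Step 6: 16.8 × 1.18⁶ = 45.353px
Difference: 45.353 − 19.824 = 25.529px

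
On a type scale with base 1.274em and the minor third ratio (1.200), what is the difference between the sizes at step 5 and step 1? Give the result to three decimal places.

Step 1: 1.274 × 1.200 = 1.52880em
Step 5: 1.274 × 1.200⁵ = 3.17012em
Difference: 3.17012 − 1.52880 = 1.64132em

1.641em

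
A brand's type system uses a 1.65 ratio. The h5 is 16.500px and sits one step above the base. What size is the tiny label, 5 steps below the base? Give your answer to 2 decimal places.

16.500 ÷ 1.65⁶ = 16.500 ÷ 20.17919 ≈ 0.818

0.82px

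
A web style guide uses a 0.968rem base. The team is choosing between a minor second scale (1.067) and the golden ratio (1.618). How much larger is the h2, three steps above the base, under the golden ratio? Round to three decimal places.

2.924rem

Minor second: 0.968 × 1.067³ = 1.17590rem
Golden ratio: 0.968 × 1.618³ = 4.10026rem
Difference: 4.10026 − 1.17590 = 2.92436rem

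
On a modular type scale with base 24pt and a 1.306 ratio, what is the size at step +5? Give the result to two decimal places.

Each step on a modular scale multiplies by the ratio, so the size n steps from the base is base × ratioⁿ.
24.0 × 1.306⁵ = 24.0 × 3.79941 ≈ 91.19

91.19pt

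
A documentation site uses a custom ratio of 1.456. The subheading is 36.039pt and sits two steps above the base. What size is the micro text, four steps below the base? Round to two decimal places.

36.039 ÷ 1.456⁶ = 36.039 ÷ 9.52727 ≈ 3.783

3.78pt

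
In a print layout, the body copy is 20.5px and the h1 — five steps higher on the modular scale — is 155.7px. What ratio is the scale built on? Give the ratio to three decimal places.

1.500

r⁵ = 155.7 / 20.5, so r = (155.7/20.5)^(1/5).
r = 7.5951^(1/5) ≈ 1.5001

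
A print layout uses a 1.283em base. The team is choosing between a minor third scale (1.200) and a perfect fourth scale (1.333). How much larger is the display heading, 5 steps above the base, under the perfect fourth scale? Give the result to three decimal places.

2.207em

Minor third: 1.283 × 1.200⁵ = 3.19251em
Perfect fourth: 1.283 × 1.333⁵ = 5.39980em
Difference: 5.39980 − 3.19251 = 2.20729em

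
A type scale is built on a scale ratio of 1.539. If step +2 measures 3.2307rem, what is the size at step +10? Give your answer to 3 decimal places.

101.673rem

Moving from step +2 to step +10 is 8 steps up, so multiply by r⁸.
3.2307 × 1.539⁸ = 3.2307 × 31.47089 ≈ 101.673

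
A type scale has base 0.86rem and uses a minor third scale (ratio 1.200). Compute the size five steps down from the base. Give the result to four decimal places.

0.3456rem

0.86 ÷ 1.200⁵ = 0.86 ÷ 2.48832 ≈ 0.3456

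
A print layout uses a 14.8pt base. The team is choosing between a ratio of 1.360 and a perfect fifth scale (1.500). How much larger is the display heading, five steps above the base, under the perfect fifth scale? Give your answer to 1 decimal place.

At 1.360: 14.8 × 1.360⁵ = 68.858pt
Perfect fifth: 14.8 × 1.500⁵ = 112.388pt
Difference: 112.388 − 68.858 = 43.530pt

43.5pt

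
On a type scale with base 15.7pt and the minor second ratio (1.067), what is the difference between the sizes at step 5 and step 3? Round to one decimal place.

2.6pt

Step 3: 15.7 × 1.067³ = 19.072pt
Step 5: 15.7 × 1.067⁵ = 21.713pt
Difference: 21.713 − 19.072 = 2.641pt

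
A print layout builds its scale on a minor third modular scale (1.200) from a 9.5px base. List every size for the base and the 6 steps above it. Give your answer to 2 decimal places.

Step 0: 9.5px
Step 1: 9.5 × 1.200 = 11.40
Step 2: 9.5 × 1.200² = 13.68
Step 3: 9.5 × 1.200³ = 16.42
Step 4: 9.5 × 1.200⁴ = 19.70
Step 5: 9.5 × 1.200⁵ = 23.64
Step 6: 9.5 × 1.200⁶ = 28.37

9.50px, 11.40px, 13.68px, 16.42px, 19.70px, 23.64px, 28.37px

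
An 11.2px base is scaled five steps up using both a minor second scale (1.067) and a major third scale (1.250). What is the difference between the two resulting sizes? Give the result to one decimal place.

Minor second: 11.2 × 1.067⁵ = 15.490px
Major third: 11.2 × 1.250⁵ = 34.180px
Difference: 34.180 − 15.490 = 18.690px

18.7px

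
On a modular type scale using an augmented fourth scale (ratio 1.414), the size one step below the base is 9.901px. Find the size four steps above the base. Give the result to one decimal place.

Moving from step -1 to step +4 is 5 steps up, so multiply by r⁵.
9.901 × 1.414⁵ = 9.901 × 5.65258 ≈ 55.966

56.0px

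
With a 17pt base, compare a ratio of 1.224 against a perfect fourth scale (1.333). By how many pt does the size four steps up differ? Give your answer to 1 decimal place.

15.5pt

At 1.224: 17.0 × 1.224⁴ = 38.157pt
Perfect fourth: 17.0 × 1.333⁴ = 53.675pt
Difference: 53.675 − 38.157 = 15.518pt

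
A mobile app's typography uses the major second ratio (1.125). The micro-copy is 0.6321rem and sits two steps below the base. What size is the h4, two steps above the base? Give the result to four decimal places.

1.0125rem

The gap is 2 − (-2) = 4 steps, so the factor is 1.125^4.
0.6321 × 1.125⁴ = 0.6321 × 1.60181 ≈ 1.0125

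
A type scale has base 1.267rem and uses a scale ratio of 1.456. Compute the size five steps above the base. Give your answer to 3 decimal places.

A modular type scale is a geometric sequence: sizeₙ = base × rⁿ.
1.267 × 1.456⁵ = 1.267 × 6.54345 ≈ 8.291

8.291rem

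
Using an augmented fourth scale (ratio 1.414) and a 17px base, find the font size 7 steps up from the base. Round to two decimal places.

A modular type scale is a geometric sequence: sizeₙ = base × rⁿ.
17.0 × 1.414⁷ = 17.0 × 11.30175 ≈ 192.13

192.13px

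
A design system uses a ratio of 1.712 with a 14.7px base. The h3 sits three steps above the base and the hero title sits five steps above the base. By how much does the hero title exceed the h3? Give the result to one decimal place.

142.4px

Step 3: 14.7 × 1.712³ = 73.761px
Step 5: 14.7 × 1.712⁵ = 216.190px
Difference: 216.190 − 73.761 = 142.429px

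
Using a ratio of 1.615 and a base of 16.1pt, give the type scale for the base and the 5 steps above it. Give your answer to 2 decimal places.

Step 0: 16.1pt
Step 1: 16.1 × 1.615 = 26.00
Step 2: 16.1 × 1.615² = 41.99
Step 3: 16.1 × 1.615³ = 67.82
Step 4: 16.1 × 1.615⁴ = 109.53
Step 5: 16.1 × 1.615⁵ = 176.88

16.10pt, 26.00pt, 41.99pt, 67.82pt, 109.53pt, 176.88pt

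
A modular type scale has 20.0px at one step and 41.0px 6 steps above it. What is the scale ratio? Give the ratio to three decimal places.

1.127

r⁶ = 41.0 / 20.0, so r = (41.0/20.0)^(1/6).
r = 2.0500^(1/6) ≈ 1.1271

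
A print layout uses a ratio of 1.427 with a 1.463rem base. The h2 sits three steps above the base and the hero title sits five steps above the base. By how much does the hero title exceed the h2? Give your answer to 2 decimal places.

4.41rem

Step 3: 1.463 × 1.427³ = 4.2512rem
Step 5: 1.463 × 1.427⁵ = 8.6569rem
Difference: 8.6569 − 4.2512 = 4.4057rem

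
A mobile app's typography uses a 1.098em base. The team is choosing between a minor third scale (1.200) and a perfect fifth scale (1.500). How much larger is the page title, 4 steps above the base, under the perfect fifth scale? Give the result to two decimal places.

Minor third: 1.098 × 1.200⁴ = 2.2768em
Perfect fifth: 1.098 × 1.500⁴ = 5.5586em
Difference: 5.5586 − 2.2768 = 3.2818em

3.28em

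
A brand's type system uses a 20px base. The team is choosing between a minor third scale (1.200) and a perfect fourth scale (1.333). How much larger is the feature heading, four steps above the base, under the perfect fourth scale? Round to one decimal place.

Minor third: 20.0 × 1.200⁴ = 41.472px
Perfect fourth: 20.0 × 1.333⁴ = 63.147px
Difference: 63.147 − 41.472 = 21.675px

21.7px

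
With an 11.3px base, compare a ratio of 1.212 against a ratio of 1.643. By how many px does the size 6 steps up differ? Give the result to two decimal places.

At 1.212: 11.3 × 1.212⁶ = 35.8174px
At 1.643: 11.3 × 1.643⁶ = 222.2818px
Difference: 222.2818 − 35.8174 = 186.4644px

186.46px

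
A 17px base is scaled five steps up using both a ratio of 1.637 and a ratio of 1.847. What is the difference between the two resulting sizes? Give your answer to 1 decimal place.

At 1.637: 17.0 × 1.637⁵ = 199.845px
At 1.847: 17.0 × 1.847⁵ = 365.412px
Difference: 365.412 − 199.845 = 165.567px

165.6px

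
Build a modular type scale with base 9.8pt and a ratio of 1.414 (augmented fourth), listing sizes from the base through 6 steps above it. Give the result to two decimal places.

Step 0: 9.8pt
Step 1: 9.8 × 1.414 = 13.86
Step 2: 9.8 × 1.414² = 19.59
Step 3: 9.8 × 1.414³ = 27.71
Step 4: 9.8 × 1.414⁴ = 39.18
Step 5: 9.8 × 1.414⁵ = 55.40
Step 6: 9.8 × 1.414⁶ = 78.33

9.80pt, 13.86pt, 19.59pt, 27.71pt, 39.18pt, 55.40pt, 78.33pt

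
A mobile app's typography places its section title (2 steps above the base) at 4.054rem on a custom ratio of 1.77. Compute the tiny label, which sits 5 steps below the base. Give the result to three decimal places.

4.054 ÷ 1.77⁷ = 4.054 ÷ 54.42681 ≈ 0.074

0.074rem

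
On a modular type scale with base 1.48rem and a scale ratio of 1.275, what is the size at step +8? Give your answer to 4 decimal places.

A modular type scale is a geometric sequence: sizeₙ = base × rⁿ.
1.48 × 1.275⁸ = 1.48 × 6.98363 ≈ 10.3358

10.3358rem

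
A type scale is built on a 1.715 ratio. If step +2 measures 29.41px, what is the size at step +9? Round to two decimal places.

1283.35px

Moving from step +2 to step +9 is 7 steps up, so multiply by r⁷.
29.41 × 1.715⁷ = 29.41 × 43.63640 ≈ 1283.346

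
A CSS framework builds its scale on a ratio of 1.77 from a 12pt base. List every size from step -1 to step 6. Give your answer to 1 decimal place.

Step -1: 12.0 ÷ 1.77 = 6.8
Step 0: 12pt
Step 1: 12.0 × 1.77 = 21.2
Step 2: 12.0 × 1.77² = 37.6
Step 3: 12.0 × 1.77³ = 66.5
Step 4: 12.0 × 1.77⁴ = 117.8
Step 5: 12.0 × 1.77⁵ = 208.5
Step 6: 12.0 × 1.77⁶ = 369.0

6.8pt, 12.0pt, 21.2pt, 37.6pt, 66.5pt, 117.8pt, 208.5pt, 369.0pt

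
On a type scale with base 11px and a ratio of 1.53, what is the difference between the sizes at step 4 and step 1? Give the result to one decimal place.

43.4px

Step 1: 11.0 × 1.53 = 16.830px
Step 4: 11.0 × 1.53⁴ = 60.278px
Difference: 60.278 − 16.830 = 43.448px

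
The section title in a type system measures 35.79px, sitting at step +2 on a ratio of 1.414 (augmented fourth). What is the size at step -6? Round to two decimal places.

2.24px

The gap is -6 − (2) = -8 steps, so the factor is 1.414^-8.
35.79 ÷ 1.414⁸ = 35.79 ÷ 15.98068 ≈ 2.240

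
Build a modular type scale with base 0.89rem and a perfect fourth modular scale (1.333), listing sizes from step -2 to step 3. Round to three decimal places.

0.501rem, 0.668rem, 0.890rem, 1.186rem, 1.581rem, 2.108rem

Step -2: 0.89 ÷ 1.333² = 0.501
Step -1: 0.89 ÷ 1.333 = 0.668
Step 0: 0.89rem
Step 1: 0.89 × 1.333 = 1.186
Step 2: 0.89 × 1.333² = 1.581
Step 3: 0.89 × 1.333³ = 2.108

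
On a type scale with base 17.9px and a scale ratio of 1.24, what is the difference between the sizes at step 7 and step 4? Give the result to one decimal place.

Step 4: 17.9 × 1.24⁴ = 42.319px
Step 7: 17.9 × 1.24⁷ = 80.687px
Difference: 80.687 − 42.319 = 38.368px

38.4px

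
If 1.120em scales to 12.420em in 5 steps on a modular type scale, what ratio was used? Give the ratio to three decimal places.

r⁵ = 12.420 / 1.120, so r = (12.420/1.120)^(1/5).
r = 11.0893^(1/5) ≈ 1.6180

1.618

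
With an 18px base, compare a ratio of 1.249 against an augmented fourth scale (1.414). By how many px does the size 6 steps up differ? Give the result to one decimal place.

At 1.249: 18.0 × 1.249⁶ = 68.336px
Augmented fourth: 18.0 × 1.414⁶ = 143.870px
Difference: 143.870 − 68.336 = 75.534px

75.5px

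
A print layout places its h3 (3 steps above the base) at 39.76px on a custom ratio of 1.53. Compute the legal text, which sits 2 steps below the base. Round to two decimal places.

The gap is -2 − (3) = -5 steps, so the factor is 1.53^-5.
39.76 ÷ 1.53⁵ = 39.76 ÷ 8.38411 ≈ 4.742

4.74px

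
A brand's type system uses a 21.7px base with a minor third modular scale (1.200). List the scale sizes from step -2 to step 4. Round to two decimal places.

15.07px, 18.08px, 21.70px, 26.04px, 31.25px, 37.50px, 45.00px

Step -2: 21.7 ÷ 1.200² = 15.07
Step -1: 21.7 ÷ 1.200 = 18.08
Step 0: 21.7px
Step 1: 21.7 × 1.200 = 26.04
Step 2: 21.7 × 1.200² = 31.25
Step 3: 21.7 × 1.200³ = 37.50
Step 4: 21.7 × 1.200⁴ = 45.00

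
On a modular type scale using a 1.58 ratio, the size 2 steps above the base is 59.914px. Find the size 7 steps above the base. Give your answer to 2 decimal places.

The gap is 7 − (2) = 5 steps, so the factor is 1.58^5.
59.914 × 1.58⁵ = 59.914 × 9.84658 ≈ 589.948

589.95px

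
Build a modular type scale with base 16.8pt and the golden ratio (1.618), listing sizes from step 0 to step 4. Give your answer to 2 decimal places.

Step 0: 16.8pt
Step 1: 16.8 × 1.618 = 27.18
Step 2: 16.8 × 1.618² = 43.98
Step 3: 16.8 × 1.618³ = 71.16
Step 4: 16.8 × 1.618⁴ = 115.14

16.80pt, 27.18pt, 43.98pt, 71.16pt, 115.14pt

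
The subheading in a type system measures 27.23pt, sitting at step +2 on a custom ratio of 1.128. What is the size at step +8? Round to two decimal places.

27.23 × 1.128⁶ = 27.23 × 2.05994 ≈ 56.092

56.09pt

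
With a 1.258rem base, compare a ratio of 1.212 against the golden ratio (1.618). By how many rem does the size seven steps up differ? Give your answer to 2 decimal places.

31.69rem

At 1.212: 1.258 × 1.212⁷ = 4.8328rem
Golden ratio: 1.258 × 1.618⁷ = 36.5200rem
Difference: 36.5200 − 4.8328 = 31.6872rem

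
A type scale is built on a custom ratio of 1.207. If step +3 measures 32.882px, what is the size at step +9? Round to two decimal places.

32.882 × 1.207⁶ = 32.882 × 3.09203 ≈ 101.672

101.67px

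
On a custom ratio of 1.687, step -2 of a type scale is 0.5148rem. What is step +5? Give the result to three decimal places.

20.019rem

0.5148 × 1.687⁷ = 0.5148 × 38.88710 ≈ 20.019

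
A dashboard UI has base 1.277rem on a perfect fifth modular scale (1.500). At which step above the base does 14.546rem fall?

1.500ⁿ = 14.546 / 1.277 = 11.3908
n = ln(11.3908) / ln(1.500) = 2.4328 / 0.4055 ≈ 6.00

6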